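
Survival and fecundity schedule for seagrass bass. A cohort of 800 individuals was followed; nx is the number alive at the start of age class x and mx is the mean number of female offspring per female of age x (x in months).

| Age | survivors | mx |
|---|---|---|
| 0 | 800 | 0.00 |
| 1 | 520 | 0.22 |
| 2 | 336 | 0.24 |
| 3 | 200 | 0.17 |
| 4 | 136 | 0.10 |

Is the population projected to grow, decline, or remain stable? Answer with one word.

declining

lx = nx/n0 = nx/800: 1, 0.65, 0.42, 0.25, 0.17
R0 = Σ lx·mx = 0 + 0.143 + 0.1008 + 0.0425 + 0.017 = 0.3033
R0 < 1, so the population is declining.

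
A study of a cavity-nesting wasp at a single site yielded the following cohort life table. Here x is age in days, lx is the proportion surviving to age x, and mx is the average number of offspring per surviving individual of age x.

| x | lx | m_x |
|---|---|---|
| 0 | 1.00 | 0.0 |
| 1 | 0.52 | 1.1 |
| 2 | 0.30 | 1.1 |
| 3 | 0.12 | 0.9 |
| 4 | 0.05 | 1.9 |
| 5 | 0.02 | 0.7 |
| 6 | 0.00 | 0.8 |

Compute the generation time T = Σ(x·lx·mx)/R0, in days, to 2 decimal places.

lx·mx: 0, 0.572, 0.33, 0.108, 0.095, 0.014, 0 → R0 = 1.119
x·lx·mx: 0, 0.572, 0.66, 0.324, 0.38, 0.07, 0 → Σ = 2.006
T = 2.006 / 1.119 = 1.792672… → 1.79

1.79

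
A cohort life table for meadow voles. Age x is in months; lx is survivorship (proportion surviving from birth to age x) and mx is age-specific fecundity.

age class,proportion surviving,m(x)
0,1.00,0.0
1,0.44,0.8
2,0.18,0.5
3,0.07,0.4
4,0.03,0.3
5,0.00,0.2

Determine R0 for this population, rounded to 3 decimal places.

lx·mx by age: 0, 0.352, 0.09, 0.028, 0.009, 0
R0 = Σ lx·mx = 0.479 → 0.479

0.479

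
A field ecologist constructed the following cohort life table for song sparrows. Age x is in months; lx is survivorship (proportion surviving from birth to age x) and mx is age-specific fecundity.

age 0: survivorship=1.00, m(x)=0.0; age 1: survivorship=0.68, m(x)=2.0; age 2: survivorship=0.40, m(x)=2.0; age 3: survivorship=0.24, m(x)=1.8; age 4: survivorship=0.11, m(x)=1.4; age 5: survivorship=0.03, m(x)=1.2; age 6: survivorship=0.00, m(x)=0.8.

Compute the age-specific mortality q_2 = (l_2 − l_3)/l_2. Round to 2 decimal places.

0.40

q_2 = (l_2 − l_3) / l_2 = (0.4 − 0.24) / 0.4
     = 0.16 / 0.4 = 0.4 → 0.40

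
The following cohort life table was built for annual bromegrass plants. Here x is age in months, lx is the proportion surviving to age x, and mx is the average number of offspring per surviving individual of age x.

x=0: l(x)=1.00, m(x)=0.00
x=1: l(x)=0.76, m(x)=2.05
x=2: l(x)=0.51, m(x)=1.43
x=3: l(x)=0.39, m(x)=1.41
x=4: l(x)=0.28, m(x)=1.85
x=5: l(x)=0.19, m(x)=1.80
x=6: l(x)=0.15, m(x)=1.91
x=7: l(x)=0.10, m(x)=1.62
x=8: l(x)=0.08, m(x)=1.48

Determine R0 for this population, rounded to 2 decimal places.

4.26

lx·mx by age: 0, 1.558, 0.7293, 0.5499, 0.518, 0.342, 0.2865, 0.162, 0.1184
R0 = Σ lx·mx = 4.2641 → 4.26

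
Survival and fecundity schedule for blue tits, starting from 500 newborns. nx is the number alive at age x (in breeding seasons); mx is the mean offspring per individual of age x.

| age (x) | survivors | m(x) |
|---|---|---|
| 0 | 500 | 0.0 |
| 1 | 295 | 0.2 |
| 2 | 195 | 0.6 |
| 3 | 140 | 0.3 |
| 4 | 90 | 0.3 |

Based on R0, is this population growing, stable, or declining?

lx = nx/n0 = nx/500: 1, 0.59, 0.39, 0.28, 0.18
R0 = Σ lx·mx = 0 + 0.118 + 0.234 + 0.084 + 0.054 = 0.49
R0 < 1, so the population is declining.

declining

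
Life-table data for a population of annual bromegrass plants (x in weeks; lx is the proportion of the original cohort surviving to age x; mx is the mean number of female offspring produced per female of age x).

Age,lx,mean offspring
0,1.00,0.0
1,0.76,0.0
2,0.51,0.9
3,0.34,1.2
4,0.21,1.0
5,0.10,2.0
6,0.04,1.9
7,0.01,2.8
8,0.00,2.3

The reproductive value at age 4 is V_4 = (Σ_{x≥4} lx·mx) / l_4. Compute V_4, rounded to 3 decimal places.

2.448

lx·mx for x ≥ 4: 0.21, 0.2, 0.076, 0.028, 0 → sum = 0.514
V_4 = 0.514 / l_4 = 0.514 / 0.21 = 2.447619… → 2.448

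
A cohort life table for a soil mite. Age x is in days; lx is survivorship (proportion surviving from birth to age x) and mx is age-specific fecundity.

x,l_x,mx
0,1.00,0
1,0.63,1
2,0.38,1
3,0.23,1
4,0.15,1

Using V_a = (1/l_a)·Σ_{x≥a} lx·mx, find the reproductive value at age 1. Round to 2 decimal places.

lx·mx for x ≥ 1: 0.63, 0.38, 0.23, 0.15 → sum = 1.39
V_1 = 1.39 / l_1 = 1.39 / 0.63 = 2.206349… → 2.21

2.21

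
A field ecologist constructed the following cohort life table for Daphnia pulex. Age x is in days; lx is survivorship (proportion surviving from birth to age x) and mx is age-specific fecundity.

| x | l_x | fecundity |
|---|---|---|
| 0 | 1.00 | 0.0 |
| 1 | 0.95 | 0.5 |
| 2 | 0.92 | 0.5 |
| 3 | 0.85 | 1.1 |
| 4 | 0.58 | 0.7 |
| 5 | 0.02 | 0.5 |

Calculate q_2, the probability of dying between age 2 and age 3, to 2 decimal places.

0.08

q_2 = (l_2 − l_3) / l_2 = (0.92 − 0.85) / 0.92
     = 0.07 / 0.92 = 0.076087… → 0.08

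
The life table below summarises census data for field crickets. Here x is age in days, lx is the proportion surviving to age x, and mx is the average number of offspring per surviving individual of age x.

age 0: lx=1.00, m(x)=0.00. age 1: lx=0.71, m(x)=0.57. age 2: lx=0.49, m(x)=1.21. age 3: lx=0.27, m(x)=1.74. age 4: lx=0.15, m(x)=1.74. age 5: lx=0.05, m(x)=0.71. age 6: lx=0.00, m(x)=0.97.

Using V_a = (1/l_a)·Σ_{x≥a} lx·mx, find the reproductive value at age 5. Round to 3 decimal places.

0.710

lx·mx for x ≥ 5: 0.0355, 0 → sum = 0.0355
V_5 = 0.0355 / l_5 = 0.0355 / 0.05 = 0.71 → 0.710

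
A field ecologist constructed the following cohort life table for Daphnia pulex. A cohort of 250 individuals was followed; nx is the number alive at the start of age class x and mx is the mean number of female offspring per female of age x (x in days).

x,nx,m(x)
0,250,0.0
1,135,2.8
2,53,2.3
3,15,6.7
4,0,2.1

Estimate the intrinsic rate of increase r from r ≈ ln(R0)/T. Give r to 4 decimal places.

0.5697

lx = nx/n0 = nx/250: 1, 0.54, 0.212, 0.06, 0
R0 = Σ lx·mx = 0 + 1.512 + 0.4876 + 0.402 + 0 = 2.4016
Σ x·lx·mx = 3.6932; T = 3.6932/2.4016 = 1.53781…
r ≈ ln(R0)/T = ln(2.4016)/1.53781… = 0.56973… → 0.5697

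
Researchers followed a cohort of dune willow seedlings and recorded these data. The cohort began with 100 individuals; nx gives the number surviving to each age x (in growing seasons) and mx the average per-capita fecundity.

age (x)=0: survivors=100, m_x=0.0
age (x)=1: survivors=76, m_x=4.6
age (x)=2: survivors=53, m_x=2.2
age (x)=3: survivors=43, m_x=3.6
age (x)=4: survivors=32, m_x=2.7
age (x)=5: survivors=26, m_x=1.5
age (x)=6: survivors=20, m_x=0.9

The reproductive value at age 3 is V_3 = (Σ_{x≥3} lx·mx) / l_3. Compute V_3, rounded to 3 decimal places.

lx = nx/n0 = nx/100: 1, 0.76, 0.53, 0.43, 0.32, 0.26, 0.2
lx·mx for x ≥ 3: 1.548, 0.864, 0.39, 0.18 → sum = 2.982
V_3 = 2.982 / l_3 = 2.982 / 0.43 = 6.934884… → 6.935

6.935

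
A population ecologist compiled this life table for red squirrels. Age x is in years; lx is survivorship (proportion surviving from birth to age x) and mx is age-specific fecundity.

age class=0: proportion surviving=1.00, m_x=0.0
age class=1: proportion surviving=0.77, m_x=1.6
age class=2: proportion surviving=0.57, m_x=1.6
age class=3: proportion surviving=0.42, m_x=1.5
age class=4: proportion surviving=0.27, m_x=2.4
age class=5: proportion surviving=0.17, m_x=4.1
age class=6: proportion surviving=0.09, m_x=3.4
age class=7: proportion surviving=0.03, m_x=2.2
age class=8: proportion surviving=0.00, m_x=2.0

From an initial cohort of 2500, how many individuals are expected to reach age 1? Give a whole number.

1925

Expected survivors = N0 · l_1 = 2500 × 0.77 = 1925 → 1925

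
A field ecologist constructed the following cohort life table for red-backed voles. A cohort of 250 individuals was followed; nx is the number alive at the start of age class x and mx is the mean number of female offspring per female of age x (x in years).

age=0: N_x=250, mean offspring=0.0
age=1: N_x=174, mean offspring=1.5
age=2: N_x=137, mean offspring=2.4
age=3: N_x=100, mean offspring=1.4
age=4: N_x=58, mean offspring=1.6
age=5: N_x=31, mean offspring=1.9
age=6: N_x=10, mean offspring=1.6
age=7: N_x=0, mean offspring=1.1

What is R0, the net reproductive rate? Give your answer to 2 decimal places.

3.59

lx = nx/n0 = nx/250: 1, 0.696, 0.548, 0.4, 0.232, 0.124, 0.04, 0
lx·mx by age: 0, 1.044, 1.3152, 0.56, 0.3712, 0.2356, 0.064, 0
R0 = Σ lx·mx = 3.59 → 3.59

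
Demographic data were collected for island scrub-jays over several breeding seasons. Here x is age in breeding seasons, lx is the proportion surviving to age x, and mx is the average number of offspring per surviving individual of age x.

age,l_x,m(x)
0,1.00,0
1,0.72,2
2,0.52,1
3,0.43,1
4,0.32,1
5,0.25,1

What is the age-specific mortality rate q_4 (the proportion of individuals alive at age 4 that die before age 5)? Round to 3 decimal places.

q_4 = (l_4 − l_5) / l_4 = (0.32 − 0.25) / 0.32
     = 0.07 / 0.32 = 0.21875 → 0.219

0.219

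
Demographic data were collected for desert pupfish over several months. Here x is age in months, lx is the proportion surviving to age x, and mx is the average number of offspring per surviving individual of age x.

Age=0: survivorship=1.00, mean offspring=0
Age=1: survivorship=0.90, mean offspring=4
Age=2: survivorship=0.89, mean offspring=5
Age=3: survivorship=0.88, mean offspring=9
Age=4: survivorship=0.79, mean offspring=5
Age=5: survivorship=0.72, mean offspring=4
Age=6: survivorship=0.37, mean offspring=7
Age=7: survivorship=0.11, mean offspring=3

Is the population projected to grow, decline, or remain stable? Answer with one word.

growing

R0 = Σ lx·mx = 0 + 3.6 + 4.45 + 7.92 + 3.95 + 2.88 + 2.59 + 0.33 = 25.72
R0 > 1, so the population is growing.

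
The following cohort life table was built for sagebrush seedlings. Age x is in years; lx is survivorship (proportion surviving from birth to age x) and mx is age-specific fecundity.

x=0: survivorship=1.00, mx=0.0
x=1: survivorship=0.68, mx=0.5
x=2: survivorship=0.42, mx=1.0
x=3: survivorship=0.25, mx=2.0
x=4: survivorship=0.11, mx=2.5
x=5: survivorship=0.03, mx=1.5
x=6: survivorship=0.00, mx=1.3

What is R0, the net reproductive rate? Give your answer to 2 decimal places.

1.58

lx·mx by age: 0, 0.34, 0.42, 0.5, 0.275, 0.045, 0
R0 = Σ lx·mx = 1.58 → 1.58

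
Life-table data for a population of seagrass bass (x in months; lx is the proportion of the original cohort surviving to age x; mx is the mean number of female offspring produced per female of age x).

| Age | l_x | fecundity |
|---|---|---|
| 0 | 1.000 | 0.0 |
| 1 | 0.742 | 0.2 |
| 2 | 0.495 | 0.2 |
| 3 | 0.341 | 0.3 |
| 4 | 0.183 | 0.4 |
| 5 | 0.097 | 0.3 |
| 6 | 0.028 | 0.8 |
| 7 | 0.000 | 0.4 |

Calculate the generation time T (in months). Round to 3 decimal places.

2.584

lx·mx: 0, 0.1484, 0.099, 0.1023, 0.0732, 0.0291, 0.0224, 0 → R0 = 0.4744
x·lx·mx: 0, 0.1484, 0.198, 0.3069, 0.2928, 0.1455, 0.1344, 0 → Σ = 1.226
T = 1.226 / 0.4744 = 2.584317… → 2.584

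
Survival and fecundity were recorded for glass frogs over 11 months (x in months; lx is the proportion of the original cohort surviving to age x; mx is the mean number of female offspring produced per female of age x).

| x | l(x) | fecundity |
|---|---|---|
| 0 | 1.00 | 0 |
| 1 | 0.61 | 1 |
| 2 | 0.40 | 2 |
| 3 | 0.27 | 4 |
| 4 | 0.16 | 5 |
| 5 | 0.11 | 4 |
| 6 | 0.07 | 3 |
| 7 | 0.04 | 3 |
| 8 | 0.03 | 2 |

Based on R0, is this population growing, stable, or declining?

R0 = Σ lx·mx = 0 + 0.61 + 0.8 + 1.08 + 0.8 + 0.44 + 0.21 + 0.12 + 0.06 = 4.12
R0 > 1, so the population is growing.

growing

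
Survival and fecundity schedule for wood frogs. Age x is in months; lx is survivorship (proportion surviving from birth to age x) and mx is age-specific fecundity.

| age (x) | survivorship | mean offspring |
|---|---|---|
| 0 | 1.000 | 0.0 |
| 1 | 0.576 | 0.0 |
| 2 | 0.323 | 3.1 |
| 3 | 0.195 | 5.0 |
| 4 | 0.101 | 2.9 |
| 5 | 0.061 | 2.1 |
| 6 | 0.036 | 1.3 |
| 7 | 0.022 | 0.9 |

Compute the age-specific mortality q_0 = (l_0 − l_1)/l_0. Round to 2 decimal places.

0.42

q_0 = (l_0 − l_1) / l_0 = (1 − 0.576) / 1
     = 0.424 / 1 = 0.424 → 0.42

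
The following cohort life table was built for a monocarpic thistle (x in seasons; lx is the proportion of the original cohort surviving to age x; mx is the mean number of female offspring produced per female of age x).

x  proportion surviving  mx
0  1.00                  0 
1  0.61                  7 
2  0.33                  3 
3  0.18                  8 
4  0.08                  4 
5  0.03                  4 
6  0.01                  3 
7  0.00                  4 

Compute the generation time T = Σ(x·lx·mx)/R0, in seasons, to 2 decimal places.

1.76

lx·mx: 0, 4.27, 0.99, 1.44, 0.32, 0.12, 0.03, 0 → R0 = 7.17
x·lx·mx: 0, 4.27, 1.98, 4.32, 1.28, 0.6, 0.18, 0 → Σ = 12.63
T = 12.63 / 7.17 = 1.761506… → 1.76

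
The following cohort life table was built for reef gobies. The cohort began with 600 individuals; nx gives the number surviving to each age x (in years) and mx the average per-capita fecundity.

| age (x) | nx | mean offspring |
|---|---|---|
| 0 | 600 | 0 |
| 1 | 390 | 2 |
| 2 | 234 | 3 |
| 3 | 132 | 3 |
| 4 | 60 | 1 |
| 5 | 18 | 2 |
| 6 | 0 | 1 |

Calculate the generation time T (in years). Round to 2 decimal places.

1.92

lx = nx/n0 = nx/600: 1, 0.65, 0.39, 0.22, 0.1, 0.03, 0
lx·mx: 0, 1.3, 1.17, 0.66, 0.1, 0.06, 0 → R0 = 3.29
x·lx·mx: 0, 1.3, 2.34, 1.98, 0.4, 0.3, 0 → Σ = 6.32
T = 6.32 / 3.29 = 1.920973… → 1.92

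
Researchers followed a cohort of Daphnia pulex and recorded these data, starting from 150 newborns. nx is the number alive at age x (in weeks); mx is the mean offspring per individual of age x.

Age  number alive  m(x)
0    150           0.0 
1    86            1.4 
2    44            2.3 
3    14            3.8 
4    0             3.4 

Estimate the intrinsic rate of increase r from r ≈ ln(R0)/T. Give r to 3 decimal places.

0.345

lx = nx/n0 = nx/150: 1, 0.57333…, 0.29333…, 0.09333…, 0
R0 = Σ lx·mx = 0 + 0.80267… + 0.67467… + 0.35467… + 0 = 1.832…
Σ x·lx·mx = 3.216…; T = 3.216…/1.832… = 1.75546…
r ≈ ln(R0)/T = ln(1.832…)/1.75546… = 0.34487… → 0.345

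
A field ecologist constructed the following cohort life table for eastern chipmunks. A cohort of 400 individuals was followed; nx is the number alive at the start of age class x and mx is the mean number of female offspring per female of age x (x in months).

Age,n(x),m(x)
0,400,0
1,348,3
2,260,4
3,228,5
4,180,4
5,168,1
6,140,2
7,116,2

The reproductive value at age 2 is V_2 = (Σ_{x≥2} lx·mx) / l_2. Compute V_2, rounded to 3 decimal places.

13.769

lx = nx/n0 = nx/400: 1, 0.87, 0.65, 0.57, 0.45, 0.42, 0.35, 0.29
lx·mx for x ≥ 2: 2.6, 2.85, 1.8, 0.42, 0.7, 0.58 → sum = 8.95
V_2 = 8.95 / l_2 = 8.95 / 0.65 = 13.769231… → 13.769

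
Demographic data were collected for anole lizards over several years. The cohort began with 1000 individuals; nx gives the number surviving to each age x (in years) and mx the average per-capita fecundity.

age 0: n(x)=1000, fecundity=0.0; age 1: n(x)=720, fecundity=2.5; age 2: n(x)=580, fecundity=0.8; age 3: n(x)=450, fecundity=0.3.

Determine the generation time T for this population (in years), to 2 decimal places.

1.31

lx = nx/n0 = nx/1000: 1, 0.72, 0.58, 0.45
lx·mx: 0, 1.8, 0.464, 0.135 → R0 = 2.399
x·lx·mx: 0, 1.8, 0.928, 0.405 → Σ = 3.133
T = 3.133 / 2.399 = 1.305961… → 1.31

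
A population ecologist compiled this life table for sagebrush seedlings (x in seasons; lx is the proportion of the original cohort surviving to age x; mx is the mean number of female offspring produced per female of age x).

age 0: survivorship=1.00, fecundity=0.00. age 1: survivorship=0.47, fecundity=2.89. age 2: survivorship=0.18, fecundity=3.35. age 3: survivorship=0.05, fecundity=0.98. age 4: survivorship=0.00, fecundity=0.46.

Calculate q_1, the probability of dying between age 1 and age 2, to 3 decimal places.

0.617

q_1 = (l_1 − l_2) / l_1 = (0.47 − 0.18) / 0.47
     = 0.29 / 0.47 = 0.617021… → 0.617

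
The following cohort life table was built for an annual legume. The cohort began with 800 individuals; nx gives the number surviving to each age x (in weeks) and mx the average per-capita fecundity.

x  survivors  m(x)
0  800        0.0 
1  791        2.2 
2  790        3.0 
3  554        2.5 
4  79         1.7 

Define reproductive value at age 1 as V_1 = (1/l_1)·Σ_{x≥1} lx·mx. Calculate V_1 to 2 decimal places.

7.12

lx = nx/n0 = nx/800: 1, 0.98875, 0.9875, 0.6925, 0.09875
lx·mx for x ≥ 1: 2.17525, 2.9625, 1.73125, 0.167875 → sum = 7.036875
V_1 = 7.036875 / l_1 = 7.036875 / 0.98875 = 7.116941… → 7.12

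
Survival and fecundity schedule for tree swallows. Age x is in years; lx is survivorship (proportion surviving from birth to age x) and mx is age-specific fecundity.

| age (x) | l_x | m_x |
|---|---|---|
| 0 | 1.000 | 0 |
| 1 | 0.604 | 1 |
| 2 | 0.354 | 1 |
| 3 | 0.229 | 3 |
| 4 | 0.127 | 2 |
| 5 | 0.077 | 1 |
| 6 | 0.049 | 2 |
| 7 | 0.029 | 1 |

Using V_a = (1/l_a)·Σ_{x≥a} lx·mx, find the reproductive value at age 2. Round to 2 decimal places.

4.23

lx·mx for x ≥ 2: 0.354, 0.687, 0.254, 0.077, 0.098, 0.029 → sum = 1.499
V_2 = 1.499 / l_2 = 1.499 / 0.354 = 4.234463… → 4.23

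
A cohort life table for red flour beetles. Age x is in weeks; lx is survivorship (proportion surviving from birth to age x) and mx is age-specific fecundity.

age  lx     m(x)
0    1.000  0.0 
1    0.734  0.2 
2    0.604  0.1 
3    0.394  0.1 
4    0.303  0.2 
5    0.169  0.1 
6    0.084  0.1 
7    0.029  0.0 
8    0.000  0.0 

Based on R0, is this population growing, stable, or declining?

declining

R0 = Σ lx·mx = 0 + 0.1468 + 0.0604 + 0.0394 + 0.0606 + 0.0169 + 0.0084 + 0 + 0 = 0.3325
R0 < 1, so the population is declining.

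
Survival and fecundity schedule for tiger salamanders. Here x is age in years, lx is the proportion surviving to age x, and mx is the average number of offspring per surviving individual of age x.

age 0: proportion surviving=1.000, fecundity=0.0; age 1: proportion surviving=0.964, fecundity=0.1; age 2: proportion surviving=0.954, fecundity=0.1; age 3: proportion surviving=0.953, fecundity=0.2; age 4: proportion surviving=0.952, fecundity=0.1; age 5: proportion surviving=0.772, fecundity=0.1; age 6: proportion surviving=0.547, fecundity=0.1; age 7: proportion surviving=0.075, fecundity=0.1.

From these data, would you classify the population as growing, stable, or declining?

R0 = Σ lx·mx = 0 + 0.0964 + 0.0954 + 0.1906 + 0.0952 + 0.0772 + 0.0547 + 0.0075 = 0.617
R0 < 1, so the population is declining.

declining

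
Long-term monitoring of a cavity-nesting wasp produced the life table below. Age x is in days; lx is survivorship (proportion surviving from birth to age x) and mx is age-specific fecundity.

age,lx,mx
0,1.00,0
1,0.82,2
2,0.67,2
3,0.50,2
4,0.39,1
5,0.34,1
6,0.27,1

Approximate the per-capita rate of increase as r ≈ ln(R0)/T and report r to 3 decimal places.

R0 = Σ lx·mx = 0 + 1.64 + 1.34 + 1 + 0.39 + 0.34 + 0.27 = 4.98
Σ x·lx·mx = 12.2; T = 12.2/4.98 = 2.4498…
r ≈ ln(R0)/T = ln(4.98)/2.4498… = 0.65533… → 0.655

0.655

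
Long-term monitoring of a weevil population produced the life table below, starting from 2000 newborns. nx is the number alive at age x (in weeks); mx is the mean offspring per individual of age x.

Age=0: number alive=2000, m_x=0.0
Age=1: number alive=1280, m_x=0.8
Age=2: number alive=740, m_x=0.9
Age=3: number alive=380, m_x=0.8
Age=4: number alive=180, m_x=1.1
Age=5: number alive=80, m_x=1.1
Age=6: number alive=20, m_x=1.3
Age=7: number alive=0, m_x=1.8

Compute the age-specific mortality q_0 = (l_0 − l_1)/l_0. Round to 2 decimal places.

lx = nx/n0 = nx/2000: 1, 0.64, 0.37, 0.19, 0.09, 0.04, 0.01, 0
q_0 = (l_0 − l_1) / l_0 = (1 − 0.64) / 1
     = 0.36 / 1 = 0.36 → 0.36

0.36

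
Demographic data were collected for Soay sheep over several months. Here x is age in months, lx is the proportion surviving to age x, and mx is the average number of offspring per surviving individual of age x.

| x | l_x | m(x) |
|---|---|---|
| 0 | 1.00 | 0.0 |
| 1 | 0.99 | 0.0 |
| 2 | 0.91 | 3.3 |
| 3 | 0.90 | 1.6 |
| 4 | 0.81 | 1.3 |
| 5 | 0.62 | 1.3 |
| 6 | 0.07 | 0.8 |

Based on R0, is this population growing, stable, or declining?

growing

R0 = Σ lx·mx = 0 + 0 + 3.003 + 1.44 + 1.053 + 0.806 + 0.056 = 6.358
R0 > 1, so the population is growing.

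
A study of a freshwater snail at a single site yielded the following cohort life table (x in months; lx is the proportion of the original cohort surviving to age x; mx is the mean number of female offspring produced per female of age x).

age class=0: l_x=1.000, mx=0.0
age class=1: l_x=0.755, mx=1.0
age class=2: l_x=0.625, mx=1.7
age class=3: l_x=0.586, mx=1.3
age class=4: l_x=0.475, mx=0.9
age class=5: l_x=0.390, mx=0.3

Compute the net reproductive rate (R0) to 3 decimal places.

lx·mx by age: 0, 0.755, 1.0625, 0.7618, 0.4275, 0.117
R0 = Σ lx·mx = 3.1238 → 3.124

3.124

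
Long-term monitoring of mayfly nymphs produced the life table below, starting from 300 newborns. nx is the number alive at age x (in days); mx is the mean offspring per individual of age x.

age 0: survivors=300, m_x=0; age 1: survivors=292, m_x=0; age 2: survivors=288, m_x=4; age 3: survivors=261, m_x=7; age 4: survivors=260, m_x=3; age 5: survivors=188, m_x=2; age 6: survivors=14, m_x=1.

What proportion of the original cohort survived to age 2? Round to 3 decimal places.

l_2 = n_2/n_0 = 288/300 = 0.96 → 0.960

0.960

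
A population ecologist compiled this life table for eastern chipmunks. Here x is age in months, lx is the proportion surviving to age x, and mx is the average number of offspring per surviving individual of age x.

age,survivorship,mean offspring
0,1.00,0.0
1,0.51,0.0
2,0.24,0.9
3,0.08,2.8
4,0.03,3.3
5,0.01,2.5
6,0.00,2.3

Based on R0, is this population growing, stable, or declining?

R0 = Σ lx·mx = 0 + 0 + 0.216 + 0.224 + 0.099 + 0.025 + 0 = 0.564
R0 < 1, so the population is declining.

declining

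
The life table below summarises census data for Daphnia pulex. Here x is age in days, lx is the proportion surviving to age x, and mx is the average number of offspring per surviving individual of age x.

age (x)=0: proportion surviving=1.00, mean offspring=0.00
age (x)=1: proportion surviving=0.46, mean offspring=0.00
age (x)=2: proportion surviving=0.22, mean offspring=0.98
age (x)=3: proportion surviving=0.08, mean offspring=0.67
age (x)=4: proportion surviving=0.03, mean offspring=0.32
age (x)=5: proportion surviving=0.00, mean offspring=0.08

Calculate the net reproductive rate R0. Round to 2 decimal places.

lx·mx by age: 0, 0, 0.2156, 0.0536, 0.0096, 0
R0 = Σ lx·mx = 0.2788 → 0.28

0.28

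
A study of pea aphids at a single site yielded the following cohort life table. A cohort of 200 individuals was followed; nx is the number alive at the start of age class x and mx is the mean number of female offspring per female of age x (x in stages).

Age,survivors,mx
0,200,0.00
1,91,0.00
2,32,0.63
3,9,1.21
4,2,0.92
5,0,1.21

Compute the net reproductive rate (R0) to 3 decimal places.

0.164

lx = nx/n0 = nx/200: 1, 0.455, 0.16, 0.045, 0.01, 0
lx·mx by age: 0, 0, 0.1008, 0.05445, 0.0092, 0
R0 = Σ lx·mx = 0.16445 → 0.164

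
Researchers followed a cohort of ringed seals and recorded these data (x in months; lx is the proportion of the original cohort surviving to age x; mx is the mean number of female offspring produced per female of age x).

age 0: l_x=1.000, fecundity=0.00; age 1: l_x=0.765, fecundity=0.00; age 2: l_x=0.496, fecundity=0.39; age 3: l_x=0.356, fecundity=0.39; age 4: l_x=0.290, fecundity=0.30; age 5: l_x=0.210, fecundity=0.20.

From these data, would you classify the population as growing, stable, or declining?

R0 = Σ lx·mx = 0 + 0 + 0.19344 + 0.13884 + 0.087 + 0.042 = 0.46128
R0 < 1, so the population is declining.

declining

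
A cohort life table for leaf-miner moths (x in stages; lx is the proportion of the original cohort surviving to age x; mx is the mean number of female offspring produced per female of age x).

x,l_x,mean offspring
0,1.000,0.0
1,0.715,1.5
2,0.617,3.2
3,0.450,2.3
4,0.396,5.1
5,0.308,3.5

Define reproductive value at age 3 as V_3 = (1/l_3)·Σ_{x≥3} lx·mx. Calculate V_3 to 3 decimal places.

lx·mx for x ≥ 3: 1.035, 2.0196, 1.078 → sum = 4.1326
V_3 = 4.1326 / l_3 = 4.1326 / 0.45 = 9.183556… → 9.184

9.184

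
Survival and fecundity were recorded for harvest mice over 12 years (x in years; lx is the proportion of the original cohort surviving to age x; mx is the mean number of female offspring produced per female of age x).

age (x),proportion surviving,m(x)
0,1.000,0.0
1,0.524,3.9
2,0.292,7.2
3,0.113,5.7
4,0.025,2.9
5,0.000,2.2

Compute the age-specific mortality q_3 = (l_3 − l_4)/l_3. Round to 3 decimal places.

q_3 = (l_3 − l_4) / l_3 = (0.113 − 0.025) / 0.113
     = 0.088 / 0.113 = 0.778761… → 0.779

0.779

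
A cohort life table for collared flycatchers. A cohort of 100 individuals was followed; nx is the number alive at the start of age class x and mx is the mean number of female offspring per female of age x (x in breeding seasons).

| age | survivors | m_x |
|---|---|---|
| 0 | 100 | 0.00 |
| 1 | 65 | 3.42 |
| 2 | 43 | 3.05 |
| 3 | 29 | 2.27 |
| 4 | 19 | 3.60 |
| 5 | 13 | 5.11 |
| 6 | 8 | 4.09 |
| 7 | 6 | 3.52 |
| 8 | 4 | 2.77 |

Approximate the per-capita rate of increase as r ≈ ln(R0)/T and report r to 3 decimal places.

lx = nx/n0 = nx/100: 1, 0.65, 0.43, 0.29, 0.19, 0.13, 0.08, 0.06, 0.04
R0 = Σ lx·mx = 0 + 2.223 + 1.3115 + 0.6583 + 0.684 + 0.6643 + 0.3272 + 0.2112 + 0.1108 = 6.1903
Σ x·lx·mx = 17.2064; T = 17.2064/6.1903 = 2.77957…
r ≈ ln(R0)/T = ln(6.1903)/2.77957… = 0.65585… → 0.656

0.656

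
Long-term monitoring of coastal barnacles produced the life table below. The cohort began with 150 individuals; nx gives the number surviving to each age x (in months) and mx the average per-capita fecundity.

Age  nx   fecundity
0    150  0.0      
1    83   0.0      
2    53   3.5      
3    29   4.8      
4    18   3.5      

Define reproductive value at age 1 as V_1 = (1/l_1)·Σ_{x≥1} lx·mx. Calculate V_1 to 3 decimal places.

4.671

lx = nx/n0 = nx/150: 1, 0.55333…, 0.35333…, 0.19333…, 0.12
lx·mx for x ≥ 1: 0, 1.236667…, 0.928…, 0.42 → sum = 2.584667…
V_1 = 2.584667… / l_1 = 2.584667… / 0.553333… = 4.671084… → 4.671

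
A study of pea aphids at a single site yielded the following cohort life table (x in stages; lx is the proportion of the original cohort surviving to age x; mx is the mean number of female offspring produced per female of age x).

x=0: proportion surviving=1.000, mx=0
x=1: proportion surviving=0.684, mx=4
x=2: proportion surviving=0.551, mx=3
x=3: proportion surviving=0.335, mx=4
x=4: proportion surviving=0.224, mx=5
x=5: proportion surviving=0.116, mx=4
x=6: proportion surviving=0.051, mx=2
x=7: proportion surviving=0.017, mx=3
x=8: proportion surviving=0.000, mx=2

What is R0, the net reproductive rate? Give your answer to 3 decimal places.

7.466

lx·mx by age: 0, 2.736, 1.653, 1.34, 1.12, 0.464, 0.102, 0.051, 0
R0 = Σ lx·mx = 7.466 → 7.466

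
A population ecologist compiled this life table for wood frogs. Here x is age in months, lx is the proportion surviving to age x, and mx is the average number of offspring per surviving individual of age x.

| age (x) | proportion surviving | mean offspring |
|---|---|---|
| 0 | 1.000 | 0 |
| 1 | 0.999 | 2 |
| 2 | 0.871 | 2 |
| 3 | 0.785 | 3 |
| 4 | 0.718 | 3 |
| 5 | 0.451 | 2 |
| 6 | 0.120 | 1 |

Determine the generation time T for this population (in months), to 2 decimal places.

lx·mx: 0, 1.998, 1.742, 2.355, 2.154, 0.902, 0.12 → R0 = 9.271
x·lx·mx: 0, 1.998, 3.484, 7.065, 8.616, 4.51, 0.72 → Σ = 26.393
T = 26.393 / 9.271 = 2.846834… → 2.85

2.85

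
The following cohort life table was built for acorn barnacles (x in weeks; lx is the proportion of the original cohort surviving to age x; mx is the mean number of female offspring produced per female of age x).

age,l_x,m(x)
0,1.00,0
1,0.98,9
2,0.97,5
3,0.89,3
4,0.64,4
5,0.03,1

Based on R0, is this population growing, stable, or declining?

growing

R0 = Σ lx·mx = 0 + 8.82 + 4.85 + 2.67 + 2.56 + 0.03 = 18.93
R0 > 1, so the population is growing.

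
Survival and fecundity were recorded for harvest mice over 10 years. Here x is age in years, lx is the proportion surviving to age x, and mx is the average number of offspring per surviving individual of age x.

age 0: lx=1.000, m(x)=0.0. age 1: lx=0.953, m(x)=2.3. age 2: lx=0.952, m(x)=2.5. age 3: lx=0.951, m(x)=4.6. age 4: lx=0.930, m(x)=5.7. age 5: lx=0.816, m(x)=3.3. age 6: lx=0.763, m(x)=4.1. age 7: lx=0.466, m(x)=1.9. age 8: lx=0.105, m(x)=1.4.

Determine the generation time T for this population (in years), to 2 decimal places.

lx·mx: 0, 2.1919, 2.38, 4.3746, 5.301, 2.6928, 3.1283, 0.8854, 0.147 → R0 = 21.101
x·lx·mx: 0, 2.1919, 4.76, 13.1238, 21.204, 13.464, 18.7698, 6.1978, 1.176 → Σ = 80.8873
T = 80.8873 / 21.101 = 3.83334… → 3.83

3.83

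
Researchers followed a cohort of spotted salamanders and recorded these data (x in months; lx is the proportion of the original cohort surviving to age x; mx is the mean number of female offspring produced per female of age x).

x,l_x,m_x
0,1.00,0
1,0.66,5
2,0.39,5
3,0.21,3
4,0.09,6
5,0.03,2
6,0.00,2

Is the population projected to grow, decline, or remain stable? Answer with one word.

R0 = Σ lx·mx = 0 + 3.3 + 1.95 + 0.63 + 0.54 + 0.06 + 0 = 6.48
R0 > 1, so the population is growing.

growing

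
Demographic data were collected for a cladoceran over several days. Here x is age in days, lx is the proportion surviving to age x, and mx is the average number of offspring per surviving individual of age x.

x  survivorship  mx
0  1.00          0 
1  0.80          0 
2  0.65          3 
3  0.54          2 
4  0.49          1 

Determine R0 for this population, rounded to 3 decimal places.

lx·mx by age: 0, 0, 1.95, 1.08, 0.49
R0 = Σ lx·mx = 3.52 → 3.520

3.520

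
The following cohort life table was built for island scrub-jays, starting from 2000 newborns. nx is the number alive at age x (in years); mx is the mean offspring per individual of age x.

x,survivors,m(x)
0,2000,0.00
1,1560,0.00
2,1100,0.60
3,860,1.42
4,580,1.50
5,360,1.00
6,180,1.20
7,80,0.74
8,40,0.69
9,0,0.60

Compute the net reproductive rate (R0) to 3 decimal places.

1.707

lx = nx/n0 = nx/2000: 1, 0.78, 0.55, 0.43, 0.29, 0.18, 0.09, 0.04, 0.02, 0
lx·mx by age: 0, 0, 0.33, 0.6106, 0.435, 0.18, 0.108, 0.0296, 0.0138, 0
R0 = Σ lx·mx = 1.707 → 1.707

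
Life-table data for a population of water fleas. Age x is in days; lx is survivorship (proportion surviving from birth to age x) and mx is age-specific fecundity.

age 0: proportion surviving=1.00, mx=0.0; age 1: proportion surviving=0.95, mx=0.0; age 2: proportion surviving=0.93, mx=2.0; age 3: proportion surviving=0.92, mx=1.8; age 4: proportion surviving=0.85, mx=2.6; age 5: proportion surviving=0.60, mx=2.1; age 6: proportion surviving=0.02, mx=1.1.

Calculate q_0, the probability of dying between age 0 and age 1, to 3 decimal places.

q_0 = (l_0 − l_1) / l_0 = (1 − 0.95) / 1
     = 0.05 / 1 = 0.05 → 0.050

0.050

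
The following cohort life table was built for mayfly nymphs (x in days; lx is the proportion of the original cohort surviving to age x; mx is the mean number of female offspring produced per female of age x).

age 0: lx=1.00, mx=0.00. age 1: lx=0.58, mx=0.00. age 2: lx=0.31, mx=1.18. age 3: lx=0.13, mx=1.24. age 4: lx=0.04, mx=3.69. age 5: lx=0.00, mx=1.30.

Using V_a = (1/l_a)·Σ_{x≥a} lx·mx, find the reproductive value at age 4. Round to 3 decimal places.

lx·mx for x ≥ 4: 0.1476, 0 → sum = 0.1476
V_4 = 0.1476 / l_4 = 0.1476 / 0.04 = 3.69 → 3.690

3.690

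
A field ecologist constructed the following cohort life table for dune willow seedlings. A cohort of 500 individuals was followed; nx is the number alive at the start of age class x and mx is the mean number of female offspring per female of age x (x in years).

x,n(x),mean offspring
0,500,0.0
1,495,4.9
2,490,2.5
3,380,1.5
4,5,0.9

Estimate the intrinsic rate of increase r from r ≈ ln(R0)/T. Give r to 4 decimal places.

1.3655

lx = nx/n0 = nx/500: 1, 0.99, 0.98, 0.76, 0.01
R0 = Σ lx·mx = 0 + 4.851 + 2.45 + 1.14 + 0.009 = 8.45
Σ x·lx·mx = 13.207; T = 13.207/8.45 = 1.56296…
r ≈ ln(R0)/T = ln(8.45)/1.56296… = 1.365466… → 1.3655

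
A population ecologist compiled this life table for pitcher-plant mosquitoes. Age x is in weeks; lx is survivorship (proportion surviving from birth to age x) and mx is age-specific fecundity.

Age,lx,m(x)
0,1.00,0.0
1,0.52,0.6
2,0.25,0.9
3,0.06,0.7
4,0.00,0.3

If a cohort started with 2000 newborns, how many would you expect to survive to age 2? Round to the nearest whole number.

500

Expected survivors = N0 · l_2 = 2000 × 0.25 = 500 → 500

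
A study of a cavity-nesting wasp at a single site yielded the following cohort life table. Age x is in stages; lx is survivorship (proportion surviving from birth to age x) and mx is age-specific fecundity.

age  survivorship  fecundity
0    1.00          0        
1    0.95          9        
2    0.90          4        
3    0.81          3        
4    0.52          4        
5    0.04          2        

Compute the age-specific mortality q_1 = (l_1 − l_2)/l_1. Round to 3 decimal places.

0.053

q_1 = (l_1 − l_2) / l_1 = (0.95 − 0.9) / 0.95
     = 0.05 / 0.95 = 0.052632… → 0.053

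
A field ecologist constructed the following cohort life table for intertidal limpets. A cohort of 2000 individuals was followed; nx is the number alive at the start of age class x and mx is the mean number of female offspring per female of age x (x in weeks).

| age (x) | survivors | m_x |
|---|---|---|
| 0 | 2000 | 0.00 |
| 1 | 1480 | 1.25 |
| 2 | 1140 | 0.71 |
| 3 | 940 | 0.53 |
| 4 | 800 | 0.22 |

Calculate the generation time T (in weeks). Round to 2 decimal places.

lx = nx/n0 = nx/2000: 1, 0.74, 0.57, 0.47, 0.4
lx·mx: 0, 0.925, 0.4047, 0.2491, 0.088 → R0 = 1.6668
x·lx·mx: 0, 0.925, 0.8094, 0.7473, 0.352 → Σ = 2.8337
T = 2.8337 / 1.6668 = 1.700084… → 1.70

1.70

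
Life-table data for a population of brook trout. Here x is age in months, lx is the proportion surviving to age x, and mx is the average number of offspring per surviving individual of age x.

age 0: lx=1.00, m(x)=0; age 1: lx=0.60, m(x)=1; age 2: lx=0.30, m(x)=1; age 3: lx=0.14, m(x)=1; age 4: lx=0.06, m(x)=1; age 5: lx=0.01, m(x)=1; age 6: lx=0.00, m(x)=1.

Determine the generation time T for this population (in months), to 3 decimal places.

lx·mx: 0, 0.6, 0.3, 0.14, 0.06, 0.01, 0 → R0 = 1.11
x·lx·mx: 0, 0.6, 0.6, 0.42, 0.24, 0.05, 0 → Σ = 1.91
T = 1.91 / 1.11 = 1.720721… → 1.721

1.721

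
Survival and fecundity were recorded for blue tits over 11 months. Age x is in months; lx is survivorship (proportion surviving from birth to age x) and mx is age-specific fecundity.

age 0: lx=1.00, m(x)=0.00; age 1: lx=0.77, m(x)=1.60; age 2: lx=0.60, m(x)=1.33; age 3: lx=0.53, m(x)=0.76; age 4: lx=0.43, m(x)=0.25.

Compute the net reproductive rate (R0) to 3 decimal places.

lx·mx by age: 0, 1.232, 0.798, 0.4028, 0.1075
R0 = Σ lx·mx = 2.5403 → 2.540

2.540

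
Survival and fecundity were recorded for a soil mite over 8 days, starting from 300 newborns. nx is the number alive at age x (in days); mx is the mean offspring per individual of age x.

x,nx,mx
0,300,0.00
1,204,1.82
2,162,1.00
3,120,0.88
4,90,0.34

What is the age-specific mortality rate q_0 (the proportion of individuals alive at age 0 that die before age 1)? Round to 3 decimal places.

0.320

lx = nx/n0 = nx/300: 1, 0.68, 0.54, 0.4, 0.3
q_0 = (l_0 − l_1) / l_0 = (1 − 0.68) / 1
     = 0.32 / 1 = 0.32 → 0.320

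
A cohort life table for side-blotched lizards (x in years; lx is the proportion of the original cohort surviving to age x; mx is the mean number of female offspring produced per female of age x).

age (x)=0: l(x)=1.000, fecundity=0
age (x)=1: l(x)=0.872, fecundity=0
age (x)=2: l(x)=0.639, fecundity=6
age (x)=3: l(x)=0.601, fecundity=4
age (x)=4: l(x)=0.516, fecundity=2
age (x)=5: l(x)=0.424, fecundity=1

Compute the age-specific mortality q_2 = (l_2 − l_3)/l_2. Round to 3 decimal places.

0.059

q_2 = (l_2 − l_3) / l_2 = (0.639 − 0.601) / 0.639
     = 0.038 / 0.639 = 0.059468… → 0.059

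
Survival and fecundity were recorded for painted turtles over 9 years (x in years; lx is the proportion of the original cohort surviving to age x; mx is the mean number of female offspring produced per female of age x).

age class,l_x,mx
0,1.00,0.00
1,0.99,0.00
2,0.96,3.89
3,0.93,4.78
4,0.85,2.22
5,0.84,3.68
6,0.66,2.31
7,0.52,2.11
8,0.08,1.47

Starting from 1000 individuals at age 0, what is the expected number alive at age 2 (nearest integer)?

Expected survivors = N0 · l_2 = 1000 × 0.96 = 960 → 960

960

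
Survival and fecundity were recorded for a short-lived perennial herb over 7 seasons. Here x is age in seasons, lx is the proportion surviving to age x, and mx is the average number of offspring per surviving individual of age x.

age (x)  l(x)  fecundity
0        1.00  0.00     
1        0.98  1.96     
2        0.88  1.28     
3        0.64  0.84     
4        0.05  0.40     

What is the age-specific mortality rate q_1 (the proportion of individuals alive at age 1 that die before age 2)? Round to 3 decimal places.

0.102

q_1 = (l_1 − l_2) / l_1 = (0.98 − 0.88) / 0.98
     = 0.1 / 0.98 = 0.102041… → 0.102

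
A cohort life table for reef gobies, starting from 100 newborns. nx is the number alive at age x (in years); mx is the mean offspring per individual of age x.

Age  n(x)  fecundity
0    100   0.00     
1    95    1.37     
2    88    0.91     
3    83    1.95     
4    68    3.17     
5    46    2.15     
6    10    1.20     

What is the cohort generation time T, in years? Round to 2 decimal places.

3.16

lx = nx/n0 = nx/100: 1, 0.95, 0.88, 0.83, 0.68, 0.46, 0.1
lx·mx: 0, 1.3015, 0.8008, 1.6185, 2.1556, 0.989, 0.12 → R0 = 6.9854
x·lx·mx: 0, 1.3015, 1.6016, 4.8555, 8.6224, 4.945, 0.72 → Σ = 22.046
T = 22.046 / 6.9854 = 3.156011… → 3.16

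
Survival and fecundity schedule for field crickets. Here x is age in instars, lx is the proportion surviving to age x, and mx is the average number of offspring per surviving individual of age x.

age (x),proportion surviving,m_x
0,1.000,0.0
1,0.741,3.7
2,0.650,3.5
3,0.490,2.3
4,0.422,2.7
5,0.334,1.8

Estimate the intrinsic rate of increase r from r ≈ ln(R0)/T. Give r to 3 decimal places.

R0 = Σ lx·mx = 0 + 2.7417 + 2.275 + 1.127 + 1.1394 + 0.6012 = 7.8843
Σ x·lx·mx = 18.2363; T = 18.2363/7.8843 = 2.31299…
r ≈ ln(R0)/T = ln(7.8843)/2.31299… = 0.89273… → 0.893

0.893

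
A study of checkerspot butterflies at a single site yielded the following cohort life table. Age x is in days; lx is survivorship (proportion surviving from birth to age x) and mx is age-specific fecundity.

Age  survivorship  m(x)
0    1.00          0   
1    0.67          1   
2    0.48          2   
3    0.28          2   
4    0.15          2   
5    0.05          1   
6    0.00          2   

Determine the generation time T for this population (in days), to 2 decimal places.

lx·mx: 0, 0.67, 0.96, 0.56, 0.3, 0.05, 0 → R0 = 2.54
x·lx·mx: 0, 0.67, 1.92, 1.68, 1.2, 0.25, 0 → Σ = 5.72
T = 5.72 / 2.54 = 2.251969… → 2.25

2.25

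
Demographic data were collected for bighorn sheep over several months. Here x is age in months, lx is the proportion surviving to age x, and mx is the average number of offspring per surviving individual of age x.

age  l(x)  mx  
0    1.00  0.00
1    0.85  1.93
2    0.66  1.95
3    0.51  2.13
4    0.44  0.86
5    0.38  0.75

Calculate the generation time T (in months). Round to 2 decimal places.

2.23

lx·mx: 0, 1.6405, 1.287, 1.0863, 0.3784, 0.285 → R0 = 4.6772
x·lx·mx: 0, 1.6405, 2.574, 3.2589, 1.5136, 1.425 → Σ = 10.412
T = 10.412 / 4.6772 = 2.226118… → 2.23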